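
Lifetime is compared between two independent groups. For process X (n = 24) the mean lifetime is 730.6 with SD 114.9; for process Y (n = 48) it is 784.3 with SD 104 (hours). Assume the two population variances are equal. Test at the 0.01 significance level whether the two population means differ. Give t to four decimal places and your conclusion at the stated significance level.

t = -1.9944; fail to reject H0

Let group 1 = process X, group 2 = process Y. H0: μ_1 = μ_2; H1: μ_1 ≠ μ_2 (two-sample pooled-variance t-test, two-sided).
s_p² = [(24−1)·114.9² + (48−1)·104²]/(24+48−2) = 11600
t = (730.6 − 784.3)/√[11600·(1/24 + 1/48)] = -1.9944
df = n₁ + n₂ − 2 = 70
Two-sided p-value ≈ 0.050
Since p ≈ 0.050 > α = 0.01, fail to reject H0; the data do not provide sufficient evidence against H0.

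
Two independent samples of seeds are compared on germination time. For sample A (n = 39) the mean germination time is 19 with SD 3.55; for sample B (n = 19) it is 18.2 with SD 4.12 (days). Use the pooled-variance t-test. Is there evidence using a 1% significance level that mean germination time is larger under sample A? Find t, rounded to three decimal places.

Let group 1 = sample A, group 2 = sample B. H0: μ_1 = μ_2; H1: μ_1 > μ_2 (two-sample pooled-variance t-test, right-tailed).
s_p² = [(39−1)·3.55² + (19−1)·4.12²]/(39+19−2) = 14.0078
t = (19 − 18.2)/√[14.0078·(1/39 + 1/19)] = 0.764
df = n₁ + n₂ − 2 = 56
p-value = P(T ≥ 0.764) ≈ 0.2240
Since p ≈ 0.2240 > α = 0.01, fail to reject H0; the data do not provide sufficient evidence against H0.

0.764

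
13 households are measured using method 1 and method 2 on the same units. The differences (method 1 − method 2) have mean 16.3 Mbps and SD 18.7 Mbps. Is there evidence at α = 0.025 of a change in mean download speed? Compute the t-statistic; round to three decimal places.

H0: μ_d = 0; H1: μ_d ≠ 0 (paired t-test on the differences, two-sided).
t = d̄/(s_d/√n) = 16.3/(18.7/√13) = 3.143
df = n − 1 = 12
Two-sided p-value ≈ 0.008
Since p ≈ 0.008 < α = 0.025, reject H0; the evidence is statistically significant.

3.143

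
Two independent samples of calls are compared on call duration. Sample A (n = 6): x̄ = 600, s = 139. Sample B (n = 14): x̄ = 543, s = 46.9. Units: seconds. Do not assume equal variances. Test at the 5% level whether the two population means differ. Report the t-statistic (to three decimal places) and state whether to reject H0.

t = 0.981; fail to reject H0

Let group 1 = sample A, group 2 = sample B. H0: μ_1 = μ_2; H1: μ_1 ≠ μ_2 (Welch's two-sample t-test, two-sided).
t = (x̄_1 − x̄_2)/√(s_1²/n_1 + s_2²/n_2) = (600 − 543)/√(139²/6 + 46.9²/14) = 0.981
Welch–Satterthwaite df ≈ 5.49
Two-sided p-value ≈ 0.368
Since p ≈ 0.368 > α = 0.05, fail to reject H0; the evidence is not statistically significant.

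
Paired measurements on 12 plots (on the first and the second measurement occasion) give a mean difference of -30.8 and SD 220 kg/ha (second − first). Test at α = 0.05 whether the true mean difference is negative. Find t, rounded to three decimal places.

H0: μ_d = 0; H1: μ_d < 0 (paired t-test on the differences, left-tailed).
t = d̄/(s_d/√n) = -30.8/(220/√12) = -0.485
df = n − 1 = 11
p-value = P(T ≤ -0.485) ≈ 0.319
Since p ≈ 0.319 > α = 0.05, fail to reject H0; the data do not provide sufficient evidence against H0.

-0.485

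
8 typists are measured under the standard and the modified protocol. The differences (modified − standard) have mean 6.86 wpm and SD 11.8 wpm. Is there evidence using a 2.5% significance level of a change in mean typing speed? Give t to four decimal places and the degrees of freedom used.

H0: μ_d = 0; H1: μ_d ≠ 0 (paired t-test on the differences, two-sided).
t = d̄/(s_d/√n) = 6.86/(11.8/√8) = 1.6443
df = n − 1 = 7
Two-sided p-value ≈ 0.144
Since p ≈ 0.144 > α = 0.025, fail to reject H0; the evidence is not statistically significant.

t = 1.6443, df = 7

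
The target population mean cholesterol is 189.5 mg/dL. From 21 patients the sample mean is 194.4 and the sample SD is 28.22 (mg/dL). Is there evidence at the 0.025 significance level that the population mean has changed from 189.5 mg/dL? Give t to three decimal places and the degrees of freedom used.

t = 0.796, df = 20

H0: μ = 189.5; H1: μ ≠ 189.5 (one-sample t-test, two-sided).
t = (x̄ − μ₀)/(s/√n) = (194.4 − 189.5)/(28.22/√21) = 0.796
df = n − 1 = 20
Two-sided p-value ≈ 0.4355
Since p ≈ 0.4355 > α = 0.025, fail to reject H0; the data do not provide sufficient evidence against H0.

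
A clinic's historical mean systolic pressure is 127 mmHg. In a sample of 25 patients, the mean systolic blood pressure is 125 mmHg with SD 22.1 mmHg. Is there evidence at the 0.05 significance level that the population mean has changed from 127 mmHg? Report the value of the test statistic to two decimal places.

H0: μ = 127; H1: μ ≠ 127 (one-sample t-test, two-sided).
t = (x̄ − μ₀)/(s/√n) = (125 − 127)/(22.1/√25) = -0.45
df = n − 1 = 24
Two-sided p-value ≈ 0.6550
Since p ≈ 0.6550 > α = 0.05, fail to reject H0; the evidence is not statistically significant.

-0.45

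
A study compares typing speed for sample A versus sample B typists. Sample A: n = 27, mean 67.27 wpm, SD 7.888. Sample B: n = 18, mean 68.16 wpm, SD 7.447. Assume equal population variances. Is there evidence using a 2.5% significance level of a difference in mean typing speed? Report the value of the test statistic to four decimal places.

-0.3790

Let group 1 = sample A, group 2 = sample B. H0: μ_1 = μ_2; H1: μ_1 ≠ μ_2 (two-sample pooled-variance t-test, two-sided).
s_p² = [(27−1)·7.888² + (18−1)·7.447²]/(27+18−2) = 59.5469
t = (67.27 − 68.16)/√[59.5469·(1/27 + 1/18)] = -0.3790
df = n₁ + n₂ − 2 = 43
Two-sided p-value ≈ 0.7065
Since p ≈ 0.7065 > α = 0.025, fail to reject H0; the evidence is not statistically significant.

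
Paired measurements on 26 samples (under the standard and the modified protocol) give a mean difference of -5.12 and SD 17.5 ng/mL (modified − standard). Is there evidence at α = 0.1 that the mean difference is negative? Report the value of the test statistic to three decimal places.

H0: μ_d = 0; H1: μ_d < 0 (paired t-test on the differences, left-tailed).
t = d̄/(s_d/√n) = -5.12/(17.5/√26) = -1.492
df = n − 1 = 25
p-value = P(T ≤ -1.492) ≈ 0.074
Since p ≈ 0.074 < α = 0.1, reject H0; the data support H1.

-1.492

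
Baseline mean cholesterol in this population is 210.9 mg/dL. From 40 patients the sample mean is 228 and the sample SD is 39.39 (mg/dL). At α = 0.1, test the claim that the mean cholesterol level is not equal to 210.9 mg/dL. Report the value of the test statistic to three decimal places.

H0: μ = 210.9; H1: μ ≠ 210.9 (one-sample t-test, two-sided).
t = (x̄ − μ₀)/(s/√n) = (228 − 210.9)/(39.39/√40) = 2.746
df = n − 1 = 39
Two-sided p-value ≈ 0.009
Since p ≈ 0.009 < α = 0.1, reject H0; the evidence is statistically significant.

2.746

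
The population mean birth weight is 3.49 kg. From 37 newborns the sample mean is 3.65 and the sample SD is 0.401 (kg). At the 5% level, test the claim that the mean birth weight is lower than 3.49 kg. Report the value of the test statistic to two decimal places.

2.43

H0: μ = 3.49; H1: μ < 3.49 (one-sample t-test, left-tailed).
t = (x̄ − μ₀)/(s/√n) = (3.65 − 3.49)/(0.401/√37) = 2.43
df = n − 1 = 36
p-value = P(T ≤ 2.43) ≈ 0.9898
Since p ≈ 0.9898 > α = 0.05, fail to reject H0; the data do not provide sufficient evidence against H0.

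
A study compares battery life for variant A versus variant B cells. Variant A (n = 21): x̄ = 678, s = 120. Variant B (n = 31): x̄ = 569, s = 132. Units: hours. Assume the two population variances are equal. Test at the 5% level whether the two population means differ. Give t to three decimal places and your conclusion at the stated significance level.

t = 3.029; reject H0

Let group 1 = variant A, group 2 = variant B. H0: μ_1 = μ_2; H1: μ_1 ≠ μ_2 (two-sample pooled-variance t-test, two-sided).
s_p² = [(21−1)·120² + (31−1)·132²]/(21+31−2) = 16214.4
t = (678 − 569)/√[16214.4·(1/21 + 1/31)] = 3.029
df = n₁ + n₂ − 2 = 50
Two-sided p-value ≈ 0.004
Since p ≈ 0.004 < α = 0.05, reject H0; the data support H1.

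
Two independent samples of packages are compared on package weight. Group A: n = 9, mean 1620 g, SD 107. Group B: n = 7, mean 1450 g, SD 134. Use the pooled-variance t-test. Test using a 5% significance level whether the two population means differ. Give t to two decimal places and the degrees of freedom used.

t = 2.83, df = 14

Let group 1 = group A, group 2 = group B. H0: μ_1 = μ_2; H1: μ_1 ≠ μ_2 (two-sample pooled-variance t-test, two-sided).
s_p² = [(9−1)·107² + (7−1)·134²]/(9+7−2) = 14237.7
t = (1620 − 1450)/√[14237.7·(1/9 + 1/7)] = 2.83
df = n₁ + n₂ − 2 = 14
Two-sided p-value ≈ 0.013
Since p ≈ 0.013 < α = 0.05, reject H0; the data support H1.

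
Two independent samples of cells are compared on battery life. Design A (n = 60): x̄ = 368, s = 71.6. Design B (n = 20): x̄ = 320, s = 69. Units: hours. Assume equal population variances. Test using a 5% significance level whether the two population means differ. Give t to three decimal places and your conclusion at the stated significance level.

Let group 1 = design A, group 2 = design B. H0: μ_1 = μ_2; H1: μ_1 ≠ μ_2 (two-sample pooled-variance t-test, two-sided).
s_p² = [(60−1)·71.6² + (20−1)·69²]/(60+20−2) = 5037.51
t = (368 − 320)/√[5037.51·(1/60 + 1/20)] = 2.619
df = n₁ + n₂ − 2 = 78
Two-sided p-value ≈ 0.011
Since p ≈ 0.011 < α = 0.05, reject H0; the data support H1.

t = 2.619; reject H0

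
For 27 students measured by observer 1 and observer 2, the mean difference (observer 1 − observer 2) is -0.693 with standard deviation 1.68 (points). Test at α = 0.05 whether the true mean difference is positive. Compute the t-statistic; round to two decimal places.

H0: μ_d = 0; H1: μ_d > 0 (paired t-test on the differences, right-tailed).
t = d̄/(s_d/√n) = -0.693/(1.68/√27) = -2.14
df = n − 1 = 26
p-value = P(T ≥ -2.14) ≈ 0.9792
Since p ≈ 0.9792 > α = 0.05, fail to reject H0; the evidence is not statistically significant.

-2.14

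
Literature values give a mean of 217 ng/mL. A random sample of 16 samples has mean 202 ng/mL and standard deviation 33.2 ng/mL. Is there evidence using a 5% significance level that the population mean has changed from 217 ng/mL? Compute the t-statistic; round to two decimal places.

H0: μ = 217; H1: μ ≠ 217 (one-sample t-test, two-sided).
t = (x̄ − μ₀)/(s/√n) = (202 − 217)/(33.2/√16) = -1.81
df = n − 1 = 15
Two-sided p-value ≈ 0.0908
Since p ≈ 0.0908 > α = 0.05, fail to reject H0; the evidence is not statistically significant.

-1.81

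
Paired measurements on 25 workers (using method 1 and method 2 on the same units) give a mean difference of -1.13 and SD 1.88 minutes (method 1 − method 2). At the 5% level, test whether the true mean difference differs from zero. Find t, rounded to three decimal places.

-3.005

H0: μ_d = 0; H1: μ_d ≠ 0 (paired t-test on the differences, two-sided).
t = d̄/(s_d/√n) = -1.13/(1.88/√25) = -3.005
df = n − 1 = 24
Two-sided p-value ≈ 0.006
Since p ≈ 0.006 < α = 0.05, reject H0; the data support H1.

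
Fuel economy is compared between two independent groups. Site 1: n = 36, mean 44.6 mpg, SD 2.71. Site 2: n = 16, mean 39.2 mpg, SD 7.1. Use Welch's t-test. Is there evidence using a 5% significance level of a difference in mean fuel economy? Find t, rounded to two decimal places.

2.95

Let group 1 = site 1, group 2 = site 2. H0: μ_1 = μ_2; H1: μ_1 ≠ μ_2 (Welch's two-sample t-test, two-sided).
t = (x̄_1 − x̄_2)/√(s_1²/n_1 + s_2²/n_2) = (44.6 − 39.2)/√(2.71²/36 + 7.1²/16) = 2.95
Welch–Satterthwaite df ≈ 16.97
Two-sided p-value ≈ 0.0090
Since p ≈ 0.0090 < α = 0.05, reject H0; the data support H1.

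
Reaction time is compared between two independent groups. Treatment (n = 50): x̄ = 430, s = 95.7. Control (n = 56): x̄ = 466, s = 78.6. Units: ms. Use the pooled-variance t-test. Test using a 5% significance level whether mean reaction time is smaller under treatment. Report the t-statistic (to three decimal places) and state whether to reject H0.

Let group 1 = treatment, group 2 = control. H0: μ_1 = μ_2; H1: μ_1 < μ_2 (two-sample pooled-variance t-test, left-tailed).
s_p² = [(50−1)·95.7² + (56−1)·78.6²]/(50+56−2) = 7582.25
t = (430 − 466)/√[7582.25·(1/50 + 1/56)] = -2.125
df = n₁ + n₂ − 2 = 104
p-value = P(T ≤ -2.125) ≈ 0.018
Since p ≈ 0.018 < α = 0.05, reject H0; the evidence is statistically significant.

t = -2.125; reject H0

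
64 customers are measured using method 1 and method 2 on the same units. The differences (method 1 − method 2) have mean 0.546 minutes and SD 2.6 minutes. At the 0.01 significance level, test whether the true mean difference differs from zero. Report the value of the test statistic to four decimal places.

1.6800

H0: μ_d = 0; H1: μ_d ≠ 0 (paired t-test on the differences, two-sided).
t = d̄/(s_d/√n) = 0.546/(2.6/√64) = 1.6800
df = n − 1 = 63
Two-sided p-value ≈ 0.098
Since p ≈ 0.098 > α = 0.01, fail to reject H0; the data do not provide sufficient evidence against H0.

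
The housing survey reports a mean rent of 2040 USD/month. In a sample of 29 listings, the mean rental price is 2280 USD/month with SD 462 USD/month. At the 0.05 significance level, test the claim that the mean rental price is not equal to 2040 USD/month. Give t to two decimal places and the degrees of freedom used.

t = 2.80, df = 28

H0: μ = 2040; H1: μ ≠ 2040 (one-sample t-test, two-sided).
t = (x̄ − μ₀)/(s/√n) = (2280 − 2040)/(462/√29) = 2.80
df = n − 1 = 28
Two-sided p-value ≈ 0.009
Since p ≈ 0.009 < α = 0.05, reject H0; the data support H1.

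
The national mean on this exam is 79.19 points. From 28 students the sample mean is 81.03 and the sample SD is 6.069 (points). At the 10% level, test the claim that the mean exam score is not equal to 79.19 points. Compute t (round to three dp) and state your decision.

H0: μ = 79.19; H1: μ ≠ 79.19 (one-sample t-test, two-sided).
t = (x̄ − μ₀)/(s/√n) = (81.03 − 79.19)/(6.069/√28) = 1.604
df = n − 1 = 27
Two-sided p-value ≈ 0.120
Since p ≈ 0.120 > α = 0.1, fail to reject H0; the data do not provide sufficient evidence against H0.

t = 1.604; fail to reject H0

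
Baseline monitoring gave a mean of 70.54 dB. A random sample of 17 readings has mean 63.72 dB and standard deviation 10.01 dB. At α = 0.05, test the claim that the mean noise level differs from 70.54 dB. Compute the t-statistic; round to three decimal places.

-2.809

H0: μ = 70.54; H1: μ ≠ 70.54 (one-sample t-test, two-sided).
t = (x̄ − μ₀)/(s/√n) = (63.72 − 70.54)/(10.01/√17) = -2.809
df = n − 1 = 16
Two-sided p-value ≈ 0.0126
Since p ≈ 0.0126 < α = 0.05, reject H0; the data support H1.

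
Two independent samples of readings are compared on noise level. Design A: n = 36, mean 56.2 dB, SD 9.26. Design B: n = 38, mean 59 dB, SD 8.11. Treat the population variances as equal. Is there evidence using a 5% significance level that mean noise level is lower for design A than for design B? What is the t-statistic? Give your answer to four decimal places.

-1.3857

Let group 1 = design A, group 2 = design B. H0: μ_1 = μ_2; H1: μ_1 < μ_2 (two-sample pooled-variance t-test, left-tailed).
s_p² = [(36−1)·9.26² + (38−1)·8.11²]/(36+38−2) = 75.4824
t = (56.2 − 59)/√[75.4824·(1/36 + 1/38)] = -1.3857
df = n₁ + n₂ − 2 = 72
p-value = P(T ≤ -1.3857) ≈ 0.0851
Since p ≈ 0.0851 > α = 0.05, fail to reject H0; the data do not provide sufficient evidence against H0.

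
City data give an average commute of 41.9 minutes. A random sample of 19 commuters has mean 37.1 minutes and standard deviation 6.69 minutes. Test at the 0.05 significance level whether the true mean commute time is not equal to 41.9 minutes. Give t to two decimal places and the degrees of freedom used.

H0: μ = 41.9; H1: μ ≠ 41.9 (one-sample t-test, two-sided).
t = (x̄ − μ₀)/(s/√n) = (37.1 − 41.9)/(6.69/√19) = -3.13
df = n − 1 = 18
Two-sided p-value ≈ 0.006
Since p ≈ 0.006 < α = 0.05, reject H0; the evidence is statistically significant.

t = -3.13, df = 18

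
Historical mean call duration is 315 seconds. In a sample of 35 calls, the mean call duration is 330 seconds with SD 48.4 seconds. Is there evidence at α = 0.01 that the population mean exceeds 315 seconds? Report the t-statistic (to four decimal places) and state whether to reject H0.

t = 1.8335; fail to reject H0

H0: μ = 315; H1: μ > 315 (one-sample t-test, right-tailed).
t = (x̄ − μ₀)/(s/√n) = (330 − 315)/(48.4/√35) = 1.8335
df = n − 1 = 34
p-value = P(T ≥ 1.8335) ≈ 0.038
Since p ≈ 0.038 > α = 0.01, fail to reject H0; the evidence is not statistically significant.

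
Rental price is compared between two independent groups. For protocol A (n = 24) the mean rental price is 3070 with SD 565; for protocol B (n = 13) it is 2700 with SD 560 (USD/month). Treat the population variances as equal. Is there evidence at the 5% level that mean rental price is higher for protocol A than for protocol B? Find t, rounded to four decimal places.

1.9074

Let group 1 = protocol A, group 2 = protocol B. H0: μ_1 = μ_2; H1: μ_1 > μ_2 (two-sample pooled-variance t-test, right-tailed).
s_p² = [(24−1)·565² + (13−1)·560²]/(24+13−2) = 317296
t = (3070 − 2700)/√[317296·(1/24 + 1/13)] = 1.9074
df = n₁ + n₂ − 2 = 35
p-value = P(T ≥ 1.9074) ≈ 0.0323
Since p ≈ 0.0323 < α = 0.05, reject H0; the evidence is statistically significant.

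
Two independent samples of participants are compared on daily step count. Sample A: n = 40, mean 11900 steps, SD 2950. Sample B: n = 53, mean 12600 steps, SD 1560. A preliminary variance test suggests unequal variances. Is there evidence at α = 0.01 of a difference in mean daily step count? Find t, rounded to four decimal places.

-1.3637

Let group 1 = sample A, group 2 = sample B. H0: μ_1 = μ_2; H1: μ_1 ≠ μ_2 (Welch's two-sample t-test, two-sided).
t = (x̄_1 − x̄_2)/√(s_1²/n_1 + s_2²/n_2) = (11900 − 12600)/√(2950²/40 + 1560²/53) = -1.3637
Welch–Satterthwaite df ≈ 55.35
Two-sided p-value ≈ 0.1782
Since p ≈ 0.1782 > α = 0.01, fail to reject H0; the evidence is not statistically significant.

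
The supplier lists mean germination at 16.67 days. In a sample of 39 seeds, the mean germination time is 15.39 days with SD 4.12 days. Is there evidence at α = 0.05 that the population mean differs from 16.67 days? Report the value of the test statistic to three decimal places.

-1.940

H0: μ = 16.67; H1: μ ≠ 16.67 (one-sample t-test, two-sided).
t = (x̄ − μ₀)/(s/√n) = (15.39 − 16.67)/(4.12/√39) = -1.940
df = n − 1 = 38
Two-sided p-value ≈ 0.060
Since p ≈ 0.060 > α = 0.05, fail to reject H0; the data do not provide sufficient evidence against H0.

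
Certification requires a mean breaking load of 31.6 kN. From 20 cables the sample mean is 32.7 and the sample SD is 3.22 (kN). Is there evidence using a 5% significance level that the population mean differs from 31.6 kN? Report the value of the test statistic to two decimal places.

H0: μ = 31.6; H1: μ ≠ 31.6 (one-sample t-test, two-sided).
t = (x̄ − μ₀)/(s/√n) = (32.7 − 31.6)/(3.22/√20) = 1.53
df = n − 1 = 19
Two-sided p-value ≈ 0.143
Since p ≈ 0.143 > α = 0.05, fail to reject H0; the evidence is not statistically significant.

1.53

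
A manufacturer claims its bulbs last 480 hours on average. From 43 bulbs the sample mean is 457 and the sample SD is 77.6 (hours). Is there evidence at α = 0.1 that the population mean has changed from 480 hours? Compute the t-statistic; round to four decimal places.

-1.9436

H0: μ = 480; H1: μ ≠ 480 (one-sample t-test, two-sided).
t = (x̄ − μ₀)/(s/√n) = (457 − 480)/(77.6/√43) = -1.9436
df = n − 1 = 42
Two-sided p-value ≈ 0.0587
Since p ≈ 0.0587 < α = 0.1, reject H0; the evidence is statistically significant.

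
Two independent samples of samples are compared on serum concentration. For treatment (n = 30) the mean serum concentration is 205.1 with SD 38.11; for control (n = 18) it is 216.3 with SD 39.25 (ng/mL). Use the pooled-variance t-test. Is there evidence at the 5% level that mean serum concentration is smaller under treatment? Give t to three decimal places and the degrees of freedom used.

t = -0.975, df = 46

Let group 1 = treatment, group 2 = control. H0: μ_1 = μ_2; H1: μ_1 < μ_2 (two-sample pooled-variance t-test, left-tailed).
s_p² = [(30−1)·38.11² + (18−1)·39.25²]/(30+18−2) = 1484.96
t = (205.1 − 216.3)/√[1484.96·(1/30 + 1/18)] = -0.975
df = n₁ + n₂ − 2 = 46
p-value = P(T ≤ -0.975) ≈ 0.167
Since p ≈ 0.167 > α = 0.05, fail to reject H0; the data do not provide sufficient evidence against H0.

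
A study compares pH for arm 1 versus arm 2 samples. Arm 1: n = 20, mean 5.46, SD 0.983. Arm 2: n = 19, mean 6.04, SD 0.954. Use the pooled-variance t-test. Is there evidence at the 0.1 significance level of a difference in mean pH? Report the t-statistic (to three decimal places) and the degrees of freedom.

t = -1.868, df = 37

Let group 1 = arm 1, group 2 = arm 2. H0: μ_1 = μ_2; H1: μ_1 ≠ μ_2 (two-sample pooled-variance t-test, two-sided).
s_p² = [(20−1)·0.983² + (19−1)·0.954²]/(20+19−2) = 0.938962
t = (5.46 − 6.04)/√[0.938962·(1/20 + 1/19)] = -1.868
df = n₁ + n₂ − 2 = 37
Two-sided p-value ≈ 0.0696
Since p ≈ 0.0696 < α = 0.1, reject H0; the evidence is statistically significant.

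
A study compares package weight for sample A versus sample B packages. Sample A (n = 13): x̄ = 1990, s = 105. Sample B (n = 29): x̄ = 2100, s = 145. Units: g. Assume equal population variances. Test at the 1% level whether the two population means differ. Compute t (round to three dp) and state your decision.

t = -2.455; fail to reject H0

Let group 1 = sample A, group 2 = sample B. H0: μ_1 = μ_2; H1: μ_1 ≠ μ_2 (two-sample pooled-variance t-test, two-sided).
s_p² = [(13−1)·105² + (29−1)·145²]/(13+29−2) = 18025
t = (1990 − 2100)/√[18025·(1/13 + 1/29)] = -2.455
df = n₁ + n₂ − 2 = 40
Two-sided p-value ≈ 0.0185
Since p ≈ 0.0185 > α = 0.01, fail to reject H0; the data do not provide sufficient evidence against H0.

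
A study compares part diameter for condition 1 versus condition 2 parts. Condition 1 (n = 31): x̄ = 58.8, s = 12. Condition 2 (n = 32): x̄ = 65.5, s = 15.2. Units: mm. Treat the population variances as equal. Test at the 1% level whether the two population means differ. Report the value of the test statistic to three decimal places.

Let group 1 = condition 1, group 2 = condition 2. H0: μ_1 = μ_2; H1: μ_1 ≠ μ_2 (two-sample pooled-variance t-test, two-sided).
s_p² = [(31−1)·12² + (32−1)·15.2²]/(31+32−2) = 188.233
t = (58.8 − 65.5)/√[188.233·(1/31 + 1/32)] = -1.938
df = n₁ + n₂ − 2 = 61
Two-sided p-value ≈ 0.0573
Since p ≈ 0.0573 > α = 0.01, fail to reject H0; the evidence is not statistically significant.

-1.938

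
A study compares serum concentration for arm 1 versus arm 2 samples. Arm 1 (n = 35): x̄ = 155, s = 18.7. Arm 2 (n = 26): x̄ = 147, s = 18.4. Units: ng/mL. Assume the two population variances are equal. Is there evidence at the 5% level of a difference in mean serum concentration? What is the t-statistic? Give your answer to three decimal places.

Let group 1 = arm 1, group 2 = arm 2. H0: μ_1 = μ_2; H1: μ_1 ≠ μ_2 (two-sample pooled-variance t-test, two-sided).
s_p² = [(35−1)·18.7² + (26−1)·18.4²]/(35+26−2) = 344.974
t = (155 − 147)/√[344.974·(1/35 + 1/26)] = 1.664
df = n₁ + n₂ − 2 = 59
Two-sided p-value ≈ 0.1015
Since p ≈ 0.1015 > α = 0.05, fail to reject H0; the data do not provide sufficient evidence against H0.

1.664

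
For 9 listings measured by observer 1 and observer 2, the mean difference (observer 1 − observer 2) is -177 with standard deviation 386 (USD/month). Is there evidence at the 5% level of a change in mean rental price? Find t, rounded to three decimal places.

H0: μ_d = 0; H1: μ_d ≠ 0 (paired t-test on the differences, two-sided).
t = d̄/(s_d/√n) = -177/(386/√9) = -1.376
df = n − 1 = 8
Two-sided p-value ≈ 0.2062
Since p ≈ 0.2062 > α = 0.05, fail to reject H0; the data do not provide sufficient evidence against H0.

-1.376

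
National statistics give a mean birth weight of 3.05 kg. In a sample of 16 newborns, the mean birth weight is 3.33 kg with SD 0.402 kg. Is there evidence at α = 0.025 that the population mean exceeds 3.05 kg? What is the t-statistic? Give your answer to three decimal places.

H0: μ = 3.05; H1: μ > 3.05 (one-sample t-test, right-tailed).
t = (x̄ − μ₀)/(s/√n) = (3.33 − 3.05)/(0.402/√16) = 2.786
df = n − 1 = 15
p-value = P(T ≥ 2.786) ≈ 0.007
Since p ≈ 0.007 < α = 0.025, reject H0; the data support H1.

2.786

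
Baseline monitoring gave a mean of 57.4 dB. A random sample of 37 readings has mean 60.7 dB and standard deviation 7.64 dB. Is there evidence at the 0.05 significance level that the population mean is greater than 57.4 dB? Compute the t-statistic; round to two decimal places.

2.63

H0: μ = 57.4; H1: μ > 57.4 (one-sample t-test, right-tailed).
t = (x̄ − μ₀)/(s/√n) = (60.7 − 57.4)/(7.64/√37) = 2.63
df = n − 1 = 36
p-value = P(T ≥ 2.63) ≈ 0.0063
Since p ≈ 0.0063 < α = 0.05, reject H0; the data support H1.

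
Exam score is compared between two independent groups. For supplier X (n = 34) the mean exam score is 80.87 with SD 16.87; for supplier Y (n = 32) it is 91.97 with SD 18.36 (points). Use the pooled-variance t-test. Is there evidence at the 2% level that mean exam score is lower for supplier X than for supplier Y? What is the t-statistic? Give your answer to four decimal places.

Let group 1 = supplier X, group 2 = supplier Y. H0: μ_1 = μ_2; H1: μ_1 < μ_2 (two-sample pooled-variance t-test, left-tailed).
s_p² = [(34−1)·16.87² + (32−1)·18.36²]/(34+32−2) = 310.023
t = (80.87 − 91.97)/√[310.023·(1/34 + 1/32)] = -2.5596
df = n₁ + n₂ − 2 = 64
p-value = P(T ≤ -2.5596) ≈ 0.0064
Since p ≈ 0.0064 < α = 0.02, reject H0; the data support H1.

-2.5596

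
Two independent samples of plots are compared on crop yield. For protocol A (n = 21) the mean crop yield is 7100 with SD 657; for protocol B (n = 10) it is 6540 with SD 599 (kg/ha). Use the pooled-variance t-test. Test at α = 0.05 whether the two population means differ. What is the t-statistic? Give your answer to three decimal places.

2.279

Let group 1 = protocol A, group 2 = protocol B. H0: μ_1 = μ_2; H1: μ_1 ≠ μ_2 (two-sample pooled-variance t-test, two-sided).
s_p² = [(21−1)·657² + (10−1)·599²]/(21+10−2) = 409041
t = (7100 − 6540)/√[409041·(1/21 + 1/10)] = 2.279
df = n₁ + n₂ − 2 = 29
Two-sided p-value ≈ 0.030
Since p ≈ 0.030 < α = 0.05, reject H0; the data support H1.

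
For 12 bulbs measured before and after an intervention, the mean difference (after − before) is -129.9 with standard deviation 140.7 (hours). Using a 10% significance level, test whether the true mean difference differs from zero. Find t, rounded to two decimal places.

-3.20

H0: μ_d = 0; H1: μ_d ≠ 0 (paired t-test on the differences, two-sided).
t = d̄/(s_d/√n) = -129.9/(140.7/√12) = -3.20
df = n − 1 = 11
Two-sided p-value ≈ 0.008
Since p ≈ 0.008 < α = 0.1, reject H0; the evidence is statistically significant.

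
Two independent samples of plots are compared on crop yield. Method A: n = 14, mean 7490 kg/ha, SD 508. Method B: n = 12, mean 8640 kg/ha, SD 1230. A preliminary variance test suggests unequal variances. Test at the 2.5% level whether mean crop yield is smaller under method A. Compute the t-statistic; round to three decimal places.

-3.025

Let group 1 = method A, group 2 = method B. H0: μ_1 = μ_2; H1: μ_1 < μ_2 (Welch's two-sample t-test, left-tailed).
t = (x̄_1 − x̄_2)/√(s_1²/n_1 + s_2²/n_2) = (7490 − 8640)/√(508²/14 + 1230²/12) = -3.025
Welch–Satterthwaite df ≈ 14.19
p-value = P(T ≤ -3.025) ≈ 0.0045
Since p ≈ 0.0045 < α = 0.025, reject H0; the data support H1.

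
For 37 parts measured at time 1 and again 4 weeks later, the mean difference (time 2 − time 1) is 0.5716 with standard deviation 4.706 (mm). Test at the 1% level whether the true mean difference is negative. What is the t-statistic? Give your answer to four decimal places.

H0: μ_d = 0; H1: μ_d < 0 (paired t-test on the differences, left-tailed).
t = d̄/(s_d/√n) = 0.5716/(4.706/√37) = 0.7388
df = n − 1 = 36
p-value = P(T ≤ 0.7388) ≈ 0.7676
Since p ≈ 0.7676 > α = 0.01, fail to reject H0; the evidence is not statistically significant.

0.7388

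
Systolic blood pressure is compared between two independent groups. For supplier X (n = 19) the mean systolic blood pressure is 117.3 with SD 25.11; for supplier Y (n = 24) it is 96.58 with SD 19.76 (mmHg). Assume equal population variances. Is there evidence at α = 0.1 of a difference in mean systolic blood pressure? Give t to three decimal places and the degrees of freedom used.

Let group 1 = supplier X, group 2 = supplier Y. H0: μ_1 = μ_2; H1: μ_1 ≠ μ_2 (two-sample pooled-variance t-test, two-sided).
s_p² = [(19−1)·25.11² + (24−1)·19.76²]/(19+24−2) = 495.847
t = (117.3 − 96.58)/√[495.847·(1/19 + 1/24)] = 3.030
df = n₁ + n₂ − 2 = 41
Two-sided p-value ≈ 0.0042
Since p ≈ 0.0042 < α = 0.1, reject H0; the data support H1.

t = 3.030, df = 41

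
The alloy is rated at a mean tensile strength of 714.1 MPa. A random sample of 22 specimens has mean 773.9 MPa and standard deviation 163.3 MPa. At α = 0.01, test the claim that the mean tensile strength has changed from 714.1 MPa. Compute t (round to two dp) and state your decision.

t = 1.72; fail to reject H0

H0: μ = 714.1; H1: μ ≠ 714.1 (one-sample t-test, two-sided).
t = (x̄ − μ₀)/(s/√n) = (773.9 − 714.1)/(163.3/√22) = 1.72
df = n − 1 = 21
Two-sided p-value ≈ 0.1006
Since p ≈ 0.1006 > α = 0.01, fail to reject H0; the data do not provide sufficient evidence against H0.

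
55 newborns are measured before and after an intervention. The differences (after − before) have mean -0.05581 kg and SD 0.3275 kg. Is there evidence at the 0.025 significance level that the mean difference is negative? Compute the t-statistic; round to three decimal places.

H0: μ_d = 0; H1: μ_d < 0 (paired t-test on the differences, left-tailed).
t = d̄/(s_d/√n) = -0.05581/(0.3275/√55) = -1.264
df = n − 1 = 54
p-value = P(T ≤ -1.264) ≈ 0.106
Since p ≈ 0.106 > α = 0.025, fail to reject H0; the evidence is not statistically significant.

-1.264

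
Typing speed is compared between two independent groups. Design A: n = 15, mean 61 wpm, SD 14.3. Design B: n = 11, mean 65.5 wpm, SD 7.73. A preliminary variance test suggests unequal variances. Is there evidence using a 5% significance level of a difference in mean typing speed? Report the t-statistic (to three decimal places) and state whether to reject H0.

t = -1.031; fail to reject H0

Let group 1 = design A, group 2 = design B. H0: μ_1 = μ_2; H1: μ_1 ≠ μ_2 (Welch's two-sample t-test, two-sided).
t = (x̄_1 − x̄_2)/√(s_1²/n_1 + s_2²/n_2) = (61 − 65.5)/√(14.3²/15 + 7.73²/11) = -1.031
Welch–Satterthwaite df ≈ 22.40
Two-sided p-value ≈ 0.314
Since p ≈ 0.314 > α = 0.05, fail to reject H0; the evidence is not statistically significant.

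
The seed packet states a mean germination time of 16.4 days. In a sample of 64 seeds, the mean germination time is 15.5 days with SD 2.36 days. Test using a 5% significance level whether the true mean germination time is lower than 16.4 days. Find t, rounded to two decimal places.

H0: μ = 16.4; H1: μ < 16.4 (one-sample t-test, left-tailed).
t = (x̄ − μ₀)/(s/√n) = (15.5 − 16.4)/(2.36/√64) = -3.05
df = n − 1 = 63
p-value = P(T ≤ -3.05) ≈ 0.0017
Since p ≈ 0.0017 < α = 0.05, reject H0; the evidence is statistically significant.

-3.05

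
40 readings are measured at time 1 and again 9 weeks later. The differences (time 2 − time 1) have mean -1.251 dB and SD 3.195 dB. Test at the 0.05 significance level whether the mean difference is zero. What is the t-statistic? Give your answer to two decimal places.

H0: μ_d = 0; H1: μ_d ≠ 0 (paired t-test on the differences, two-sided).
t = d̄/(s_d/√n) = -1.251/(3.195/√40) = -2.48
df = n − 1 = 39
Two-sided p-value ≈ 0.018
Since p ≈ 0.018 < α = 0.05, reject H0; the data support H1.

-2.48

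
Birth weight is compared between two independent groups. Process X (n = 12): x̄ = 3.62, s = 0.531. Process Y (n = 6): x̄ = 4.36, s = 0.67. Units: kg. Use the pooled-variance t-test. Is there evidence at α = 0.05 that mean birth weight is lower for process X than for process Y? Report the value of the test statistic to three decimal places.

-2.560

Let group 1 = process X, group 2 = process Y. H0: μ_1 = μ_2; H1: μ_1 < μ_2 (two-sample pooled-variance t-test, left-tailed).
s_p² = [(12−1)·0.531² + (6−1)·0.67²]/(12+6−2) = 0.334129
t = (3.62 − 4.36)/√[0.334129·(1/12 + 1/6)] = -2.560
df = n₁ + n₂ − 2 = 16
p-value = P(T ≤ -2.560) ≈ 0.0105
Since p ≈ 0.0105 < α = 0.05, reject H0; the evidence is statistically significant.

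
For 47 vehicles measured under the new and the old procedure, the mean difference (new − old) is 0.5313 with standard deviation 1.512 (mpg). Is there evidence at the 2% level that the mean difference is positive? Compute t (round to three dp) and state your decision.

t = 2.409; reject H0

H0: μ_d = 0; H1: μ_d > 0 (paired t-test on the differences, right-tailed).
t = d̄/(s_d/√n) = 0.5313/(1.512/√47) = 2.409
df = n − 1 = 46
p-value = P(T ≥ 2.409) ≈ 0.0100
Since p ≈ 0.0100 < α = 0.02, reject H0; the data support H1.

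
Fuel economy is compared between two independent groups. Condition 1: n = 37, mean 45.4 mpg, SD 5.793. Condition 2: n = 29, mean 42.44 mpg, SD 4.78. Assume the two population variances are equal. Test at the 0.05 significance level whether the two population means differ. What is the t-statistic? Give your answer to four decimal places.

Let group 1 = condition 1, group 2 = condition 2. H0: μ_1 = μ_2; H1: μ_1 ≠ μ_2 (two-sample pooled-variance t-test, two-sided).
s_p² = [(37−1)·5.793² + (29−1)·4.78²]/(37+29−2) = 28.873
t = (45.4 − 42.44)/√[28.873·(1/37 + 1/29)] = 2.2211
df = n₁ + n₂ − 2 = 64
Two-sided p-value ≈ 0.030
Since p ≈ 0.030 < α = 0.05, reject H0; the evidence is statistically significant.

2.2211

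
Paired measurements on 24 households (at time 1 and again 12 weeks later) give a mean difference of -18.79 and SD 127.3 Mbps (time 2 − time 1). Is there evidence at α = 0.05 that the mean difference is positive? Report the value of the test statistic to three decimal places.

-0.723

H0: μ_d = 0; H1: μ_d > 0 (paired t-test on the differences, right-tailed).
t = d̄/(s_d/√n) = -18.79/(127.3/√24) = -0.723
df = n − 1 = 23
p-value = P(T ≥ -0.723) ≈ 0.7615
Since p ≈ 0.7615 > α = 0.05, fail to reject H0; the evidence is not statistically significant.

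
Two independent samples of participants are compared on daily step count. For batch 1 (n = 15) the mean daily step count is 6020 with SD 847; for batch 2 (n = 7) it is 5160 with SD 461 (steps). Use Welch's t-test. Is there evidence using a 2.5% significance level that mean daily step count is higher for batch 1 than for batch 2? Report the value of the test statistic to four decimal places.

3.0756

Let group 1 = batch 1, group 2 = batch 2. H0: μ_1 = μ_2; H1: μ_1 > μ_2 (Welch's two-sample t-test, right-tailed).
t = (x̄_1 − x̄_2)/√(s_1²/n_1 + s_2²/n_2) = (6020 − 5160)/√(847²/15 + 461²/7) = 3.0756
Welch–Satterthwaite df ≈ 19.28
p-value = P(T ≥ 3.0756) ≈ 0.003
Since p ≈ 0.003 < α = 0.025, reject H0; the data support H1.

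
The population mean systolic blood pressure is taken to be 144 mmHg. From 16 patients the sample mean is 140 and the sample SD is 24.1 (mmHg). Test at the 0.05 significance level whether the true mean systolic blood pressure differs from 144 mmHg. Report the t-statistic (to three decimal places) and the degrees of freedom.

t = -0.664, df = 15

H0: μ = 144; H1: μ ≠ 144 (one-sample t-test, two-sided).
t = (x̄ − μ₀)/(s/√n) = (140 − 144)/(24.1/√16) = -0.664
df = n − 1 = 15
Two-sided p-value ≈ 0.517
Since p ≈ 0.517 > α = 0.05, fail to reject H0; the evidence is not statistically significant.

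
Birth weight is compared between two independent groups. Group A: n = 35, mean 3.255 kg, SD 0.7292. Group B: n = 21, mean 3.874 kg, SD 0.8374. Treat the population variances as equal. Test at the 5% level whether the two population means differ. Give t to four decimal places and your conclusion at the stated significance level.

Let group 1 = group A, group 2 = group B. H0: μ_1 = μ_2; H1: μ_1 ≠ μ_2 (two-sample pooled-variance t-test, two-sided).
s_p² = [(35−1)·0.7292² + (21−1)·0.8374²]/(35+21−2) = 0.594513
t = (3.255 − 3.874)/√[0.594513·(1/35 + 1/21)] = -2.9084
df = n₁ + n₂ − 2 = 54
Two-sided p-value ≈ 0.0053
Since p ≈ 0.0053 < α = 0.05, reject H0; the evidence is statistically significant.

t = -2.9084; reject H0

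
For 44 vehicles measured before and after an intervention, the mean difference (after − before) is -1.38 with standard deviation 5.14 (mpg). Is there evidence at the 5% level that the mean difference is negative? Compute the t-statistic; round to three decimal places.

H0: μ_d = 0; H1: μ_d < 0 (paired t-test on the differences, left-tailed).
t = d̄/(s_d/√n) = -1.38/(5.14/√44) = -1.781
df = n − 1 = 43
p-value = P(T ≤ -1.781) ≈ 0.041
Since p ≈ 0.041 < α = 0.05, reject H0; the evidence is statistically significant.

-1.781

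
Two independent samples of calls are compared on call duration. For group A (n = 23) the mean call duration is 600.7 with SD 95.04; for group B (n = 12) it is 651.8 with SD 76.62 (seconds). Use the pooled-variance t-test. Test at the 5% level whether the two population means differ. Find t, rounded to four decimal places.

Let group 1 = group A, group 2 = group B. H0: μ_1 = μ_2; H1: μ_1 ≠ μ_2 (two-sample pooled-variance t-test, two-sided).
s_p² = [(23−1)·95.04² + (12−1)·76.62²]/(23+12−2) = 7978.61
t = (600.7 − 651.8)/√[7978.61·(1/23 + 1/12)] = -1.6065
df = n₁ + n₂ − 2 = 33
Two-sided p-value ≈ 0.1177
Since p ≈ 0.1177 > α = 0.05, fail to reject H0; the evidence is not statistically significant.

-1.6065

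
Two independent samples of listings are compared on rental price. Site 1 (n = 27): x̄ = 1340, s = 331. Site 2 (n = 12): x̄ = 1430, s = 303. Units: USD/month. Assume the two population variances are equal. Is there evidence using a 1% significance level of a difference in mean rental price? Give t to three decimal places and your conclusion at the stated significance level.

t = -0.803; fail to reject H0

Let group 1 = site 1, group 2 = site 2. H0: μ_1 = μ_2; H1: μ_1 ≠ μ_2 (two-sample pooled-variance t-test, two-sided).
s_p² = [(27−1)·331² + (12−1)·303²]/(27+12−2) = 104283
t = (1340 − 1430)/√[104283·(1/27 + 1/12)] = -0.803
df = n₁ + n₂ − 2 = 37
Two-sided p-value ≈ 0.4269
Since p ≈ 0.4269 > α = 0.01, fail to reject H0; the data do not provide sufficient evidence against H0.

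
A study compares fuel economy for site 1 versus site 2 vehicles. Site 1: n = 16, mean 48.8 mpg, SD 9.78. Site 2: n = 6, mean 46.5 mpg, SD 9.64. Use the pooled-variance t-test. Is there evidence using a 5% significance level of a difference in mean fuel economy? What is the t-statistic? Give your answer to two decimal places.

0.49

Let group 1 = site 1, group 2 = site 2. H0: μ_1 = μ_2; H1: μ_1 ≠ μ_2 (two-sample pooled-variance t-test, two-sided).
s_p² = [(16−1)·9.78² + (6−1)·9.64²]/(16+6−2) = 94.9687
t = (48.8 − 46.5)/√[94.9687·(1/16 + 1/6)] = 0.49
df = n₁ + n₂ − 2 = 20
Two-sided p-value ≈ 0.6274
Since p ≈ 0.6274 > α = 0.05, fail to reject H0; the data do not provide sufficient evidence against H0.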